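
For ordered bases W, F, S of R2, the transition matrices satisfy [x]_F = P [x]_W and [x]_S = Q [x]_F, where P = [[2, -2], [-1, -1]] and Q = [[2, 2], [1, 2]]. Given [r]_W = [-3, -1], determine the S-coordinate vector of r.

Apply P to get F-coordinates [-4, 4], then Q to get S-coordinates.
The result is [r]_S = [0, 4].

[0, 4]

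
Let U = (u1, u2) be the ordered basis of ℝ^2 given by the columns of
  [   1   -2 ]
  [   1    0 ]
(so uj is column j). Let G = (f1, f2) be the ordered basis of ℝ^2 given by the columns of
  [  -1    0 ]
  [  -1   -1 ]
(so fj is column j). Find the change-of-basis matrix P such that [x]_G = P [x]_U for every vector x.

Take x = uj: its U-coordinates are the j-th standard unit vector, so P e_j — column j of P — equals [uj]_G.
u1 = -f1 + 0·f2, giving column 1 = (-1, 0); repeating for each j gives P = [[-1, 2], [0, -2]].

[[-1, 2], [0, -2]]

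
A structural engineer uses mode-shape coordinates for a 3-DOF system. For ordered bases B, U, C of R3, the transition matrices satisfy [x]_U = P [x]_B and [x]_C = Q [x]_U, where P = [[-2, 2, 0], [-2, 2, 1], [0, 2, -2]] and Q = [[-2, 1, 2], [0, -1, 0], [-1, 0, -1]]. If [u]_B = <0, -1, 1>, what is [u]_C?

<-5, 1, 6>

Apply P to get U-coordinates <-2, -1, -4>, then Q to get C-coordinates.
The result is [u]_C = <-5, 1, 6>.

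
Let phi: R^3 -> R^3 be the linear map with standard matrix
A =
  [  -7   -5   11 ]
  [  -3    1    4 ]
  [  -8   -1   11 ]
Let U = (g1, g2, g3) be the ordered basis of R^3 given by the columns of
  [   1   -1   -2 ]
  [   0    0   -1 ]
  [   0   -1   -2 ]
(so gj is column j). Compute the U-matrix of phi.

The j-th column of [phi]_U is [phi(gj)]_U.
phi(g1) = A g1 = [-7, -3, -8] = g1 + 2g2 + 3g3, so column 1 is [1, 2, 3].
Repeating for g2, g3 and assembling the columns gives [[1, -1, 2], [2, 1, -1], [3, 1, 3]].

[[1, -1, 2], [2, 1, -1], [3, 1, 3]]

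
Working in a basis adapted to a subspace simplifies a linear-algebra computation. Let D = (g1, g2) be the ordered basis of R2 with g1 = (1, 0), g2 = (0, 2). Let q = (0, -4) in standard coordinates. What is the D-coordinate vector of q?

(0, -2)

We seek scalars with c_1 g1 + c_2 g2 = q; equivalently solve M c = q where the columns of M are g1, g2.
System: c_1 + 0c_2 = 0, 0c_1 + 2c_2 = -4; solving gives c_1 = 0, c_2 = -2.
Check: 0·g1 - 2g2 = (0, -4).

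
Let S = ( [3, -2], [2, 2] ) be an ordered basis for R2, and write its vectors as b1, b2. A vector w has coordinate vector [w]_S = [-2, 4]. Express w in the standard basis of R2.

The coordinates say w = -2b1 + 4b2; adding the scaled basis vectors gives [2, 12].

[2, 12]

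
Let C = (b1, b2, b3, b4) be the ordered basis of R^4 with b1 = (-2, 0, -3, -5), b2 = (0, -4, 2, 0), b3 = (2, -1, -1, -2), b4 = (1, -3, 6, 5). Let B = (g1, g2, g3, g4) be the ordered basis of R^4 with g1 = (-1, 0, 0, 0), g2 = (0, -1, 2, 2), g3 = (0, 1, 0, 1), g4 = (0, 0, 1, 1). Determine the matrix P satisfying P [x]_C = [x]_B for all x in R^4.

[[2, 0, -2, -1], [-2, 2, 0, 2], [-2, -2, -1, -1], [1, -2, -1, 2]]

Take x = bj: its C-coordinates are the j-th standard unit vector, so P e_j — column j of P — equals [bj]_B.
b1 = 2g1 - 2g2 - 2g3 + g4, giving column 1 = (2, -2, -2, 1); repeating for each j gives P = [[2, 0, -2, -1], [-2, 2, 0, 2], [-2, -2, -1, -1], [1, -2, -1, 2]].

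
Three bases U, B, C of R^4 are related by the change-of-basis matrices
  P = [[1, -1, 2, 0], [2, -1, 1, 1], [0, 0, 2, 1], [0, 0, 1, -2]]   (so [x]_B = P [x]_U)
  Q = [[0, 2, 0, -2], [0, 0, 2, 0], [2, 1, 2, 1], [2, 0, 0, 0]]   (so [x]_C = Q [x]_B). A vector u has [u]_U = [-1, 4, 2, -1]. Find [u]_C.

Composing the changes, [u]_C = Q P [u]_U.
Q P = [[4, -2, 0, 6], [0, 0, 4, 2], [4, -3, 10, 1], [2, -2, 4, 0]]; applying this to [-1, 4, 2, -1] gives [-18, 6, 3, -2].

[-18, 6, 3, -2]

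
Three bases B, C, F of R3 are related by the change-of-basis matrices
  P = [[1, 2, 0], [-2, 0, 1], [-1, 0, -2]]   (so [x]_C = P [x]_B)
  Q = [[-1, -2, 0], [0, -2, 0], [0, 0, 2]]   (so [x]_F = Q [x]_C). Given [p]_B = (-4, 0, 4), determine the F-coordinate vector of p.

Apply P to get C-coordinates (-4, 12, -4), then Q to get F-coordinates.
The result is [p]_F = (-20, -24, -8).

(-20, -24, -8)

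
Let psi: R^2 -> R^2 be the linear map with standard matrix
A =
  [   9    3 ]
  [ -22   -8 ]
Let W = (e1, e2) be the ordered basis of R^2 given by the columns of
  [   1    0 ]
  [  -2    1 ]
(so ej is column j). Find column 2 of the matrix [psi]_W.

(3, -2)

Column 2 of [psi]_W is the W-coordinate vector of psi(e2).
In standard coordinates psi(e2) = A e2 = (3, -8).
Converting to W: (3, -8) = 3e1 - 2e2, so the coordinate vector is (3, -2).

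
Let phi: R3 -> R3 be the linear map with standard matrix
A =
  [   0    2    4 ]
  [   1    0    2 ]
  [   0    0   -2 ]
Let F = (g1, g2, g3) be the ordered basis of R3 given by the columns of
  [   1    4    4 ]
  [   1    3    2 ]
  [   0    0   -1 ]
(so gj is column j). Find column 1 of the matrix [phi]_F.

<-2, 1, 0>

Column 1 of [phi]_F is the F-coordinate vector of phi(g1).
In standard coordinates phi(g1) = A g1 = <2, 1, 0>.
Converting to F: <2, 1, 0> = -2g1 + g2 + 0·g3, so the coordinate vector is <-2, 1, 0>.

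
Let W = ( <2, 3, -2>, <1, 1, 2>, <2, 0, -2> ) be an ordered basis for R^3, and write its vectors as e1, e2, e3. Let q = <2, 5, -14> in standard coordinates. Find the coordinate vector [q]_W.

<3, -4, 0>

Write q = c_1 e1 + ... + c_3 e3 and solve for the c_i.
Solving this 3x3 system gives c = (3, -4, 0).
Check: 3e1 - 4e2 + 0·e3 = <2, 5, -14>.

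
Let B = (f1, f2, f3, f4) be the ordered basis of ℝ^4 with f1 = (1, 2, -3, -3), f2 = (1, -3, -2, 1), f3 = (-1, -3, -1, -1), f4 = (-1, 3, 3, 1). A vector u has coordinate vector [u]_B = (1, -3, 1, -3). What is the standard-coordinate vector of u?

u = M [u]_B, where M has columns f1, ..., f4.
Carrying out the matrix-vector product, u = (0, -1, -7, -10).

(0, -1, -7, -10)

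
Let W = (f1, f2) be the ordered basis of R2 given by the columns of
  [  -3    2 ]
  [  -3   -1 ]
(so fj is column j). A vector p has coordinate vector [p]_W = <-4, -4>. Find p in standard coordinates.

The coordinates say p = -4f1 - 4f2; adding the scaled basis vectors gives <4, 16>.

<4, 16>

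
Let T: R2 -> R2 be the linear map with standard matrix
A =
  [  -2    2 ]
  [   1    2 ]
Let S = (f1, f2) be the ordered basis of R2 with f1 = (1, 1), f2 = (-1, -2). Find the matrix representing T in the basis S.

[[-3, 1], [-3, 3]]

With P the matrix whose columns are f1, f2, [T]_S = P^(-1) A P.
Column by column: T(f1) = A f1 = (0, 3); its S-coordinates (-3, -3) give column 1.
Continuing for each basis vector yields [T]_S = [[-3, 1], [-3, 3]].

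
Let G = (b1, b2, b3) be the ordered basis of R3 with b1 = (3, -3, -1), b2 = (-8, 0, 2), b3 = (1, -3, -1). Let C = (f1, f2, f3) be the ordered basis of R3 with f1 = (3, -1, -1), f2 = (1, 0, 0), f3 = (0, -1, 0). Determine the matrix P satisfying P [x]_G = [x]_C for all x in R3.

Column j of P is [bj]_C, since P maps G-coordinates to C-coordinates.
Expressing b1 in C: b1 = f1 + 0·f2 + 2f3, so column 1 of P is (1, 0, 2).
Doing the same for each bj gives P = [[1, -2, 1], [0, -2, -2], [2, 2, 2]].

[[1, -2, 1], [0, -2, -2], [2, 2, 2]]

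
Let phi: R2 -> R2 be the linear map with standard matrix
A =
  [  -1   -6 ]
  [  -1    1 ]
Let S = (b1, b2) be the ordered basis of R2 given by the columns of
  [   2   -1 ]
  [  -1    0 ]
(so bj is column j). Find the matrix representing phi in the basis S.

[[3, -1], [2, -3]]

Let P have columns b1, b2. Then [phi]_S = P^(-1) A P.
Here det P = -1, so P^(-1) is integer; computing A P first and then P^(-1)(A P) gives [[3, -1], [2, -3]].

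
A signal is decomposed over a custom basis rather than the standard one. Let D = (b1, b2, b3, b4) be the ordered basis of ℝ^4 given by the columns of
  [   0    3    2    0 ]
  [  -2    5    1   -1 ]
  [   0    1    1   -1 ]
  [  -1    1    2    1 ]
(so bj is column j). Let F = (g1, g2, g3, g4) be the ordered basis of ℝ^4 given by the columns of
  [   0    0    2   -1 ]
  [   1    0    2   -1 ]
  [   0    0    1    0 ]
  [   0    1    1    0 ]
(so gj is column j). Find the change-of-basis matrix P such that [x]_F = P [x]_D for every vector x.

Take x = bj: its D-coordinates are the j-th standard unit vector, so P e_j — column j of P — equals [bj]_F.
b1 = -2g1 - g2 + 0·g3 + 0·g4, giving column 1 = [-2, -1, 0, 0]; repeating for each j gives P = [[-2, 2, -1, -1], [-1, 0, 1, 2], [0, 1, 1, -1], [0, -1, 0, -2]].

[[-2, 2, -1, -1], [-1, 0, 1, 2], [0, 1, 1, -1], [0, -1, 0, -2]]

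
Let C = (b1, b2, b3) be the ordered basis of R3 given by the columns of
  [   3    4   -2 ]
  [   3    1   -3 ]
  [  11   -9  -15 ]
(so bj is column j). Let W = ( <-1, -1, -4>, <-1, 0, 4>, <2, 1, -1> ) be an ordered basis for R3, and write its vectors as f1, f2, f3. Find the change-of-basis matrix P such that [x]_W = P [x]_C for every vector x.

Take x = bj: its C-coordinates are the j-th standard unit vector, so P e_j — column j of P — equals [bj]_W.
b1 = -2f1 + f2 + f3, giving column 1 = <-2, 1, 1>; repeating for each j gives P = [[-2, 0, 2], [1, -2, -2], [1, 1, -1]].

[[-2, 0, 2], [1, -2, -2], [1, 1, -1]]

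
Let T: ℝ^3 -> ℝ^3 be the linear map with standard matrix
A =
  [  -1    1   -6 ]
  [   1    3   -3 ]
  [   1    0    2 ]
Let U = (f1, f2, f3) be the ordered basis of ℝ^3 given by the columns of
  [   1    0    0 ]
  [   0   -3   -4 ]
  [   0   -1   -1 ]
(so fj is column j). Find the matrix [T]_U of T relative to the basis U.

[[-1, 3, 2], [-3, 2, -1], [2, 0, 3]]

The j-th column of [T]_U is [T(fj)]_U.
T(f1) = A f1 = [-1, 1, 1] = -f1 - 3f2 + 2f3, so column 1 is [-1, -3, 2].
Repeating for f2, f3 and assembling the columns gives [[-1, 3, 2], [-3, 2, -1], [2, 0, 3]].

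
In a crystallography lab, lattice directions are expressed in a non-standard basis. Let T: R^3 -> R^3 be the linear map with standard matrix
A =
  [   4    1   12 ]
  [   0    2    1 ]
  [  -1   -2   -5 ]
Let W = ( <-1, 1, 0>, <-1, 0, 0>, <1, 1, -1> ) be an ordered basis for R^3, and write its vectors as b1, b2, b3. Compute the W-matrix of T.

[[1, 1, 3], [3, 2, 2], [1, -1, -2]]

With P the matrix whose columns are b1, ..., b3, [T]_W = P^(-1) A P.
Column by column: T(b1) = A b1 = <-3, 2, -1>; its W-coordinates <1, 3, 1> give column 1.
Continuing for each basis vector yields [T]_W = [[1, 1, 3], [3, 2, 2], [1, -1, -2]].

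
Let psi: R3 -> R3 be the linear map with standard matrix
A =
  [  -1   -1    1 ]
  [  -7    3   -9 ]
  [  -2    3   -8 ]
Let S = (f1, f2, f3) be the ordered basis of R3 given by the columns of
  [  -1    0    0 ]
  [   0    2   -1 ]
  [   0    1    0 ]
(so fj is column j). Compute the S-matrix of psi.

[[-1, 1, -1], [2, -2, -3], [-3, -1, -3]]

Let P have columns f1, ..., f3. Then [psi]_S = P^(-1) A P.
Here det P = -1, so P^(-1) is integer; computing A P first and then P^(-1)(A P) gives [[-1, 1, -1], [2, -2, -3], [-3, -1, -3]].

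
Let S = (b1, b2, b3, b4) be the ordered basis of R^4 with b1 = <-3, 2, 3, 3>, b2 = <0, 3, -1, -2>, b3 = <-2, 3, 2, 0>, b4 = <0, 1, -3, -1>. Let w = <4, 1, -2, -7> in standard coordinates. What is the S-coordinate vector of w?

Write w = c_1 b1 + ... + c_4 b4 and solve for the c_i.
Row-reducing the augmented matrix [M | w] gives c = (-2, 1, 1, -1).
Check: -2b1 + b2 + b3 - b4 = <4, 1, -2, -7>.

<-2, 1, 1, -1>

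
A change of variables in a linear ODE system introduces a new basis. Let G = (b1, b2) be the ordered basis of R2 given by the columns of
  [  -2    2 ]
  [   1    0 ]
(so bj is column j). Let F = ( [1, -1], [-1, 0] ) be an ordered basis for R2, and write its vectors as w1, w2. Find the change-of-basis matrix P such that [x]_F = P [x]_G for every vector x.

Let M have columns bj and N have columns wj. Then for every x, N [x]_F = x = M [x]_G, so P = N^(-1) M.
Since det N = -1, N^(-1) has integer entries; multiplying gives P = [[-1, 0], [1, -2]].

[[-1, 0], [1, -2]]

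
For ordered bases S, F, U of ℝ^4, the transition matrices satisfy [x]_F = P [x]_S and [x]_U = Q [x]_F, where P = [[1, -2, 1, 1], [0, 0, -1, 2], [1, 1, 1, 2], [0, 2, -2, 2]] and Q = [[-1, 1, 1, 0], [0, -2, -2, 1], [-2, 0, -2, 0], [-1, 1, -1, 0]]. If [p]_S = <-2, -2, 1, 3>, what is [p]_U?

<2, -16, -18, -4>

Composing the changes, [p]_U = Q P [p]_S.
Q P = [[0, 3, -1, 3], [-2, 0, -2, -6], [-4, 2, -4, -6], [-2, 1, -3, -1]]; applying this to <-2, -2, 1, 3> gives <2, -16, -18, -4>.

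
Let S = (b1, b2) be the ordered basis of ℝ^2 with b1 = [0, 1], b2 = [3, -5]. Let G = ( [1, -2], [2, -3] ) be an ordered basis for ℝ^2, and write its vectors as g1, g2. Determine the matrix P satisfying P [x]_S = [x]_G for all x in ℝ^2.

Let M have columns bj and N have columns gj. Then for every x, N [x]_G = x = M [x]_S, so P = N^(-1) M.
Since det N = 1, N^(-1) has integer entries; multiplying gives P = [[-2, 1], [1, 1]].

[[-2, 1], [1, 1]]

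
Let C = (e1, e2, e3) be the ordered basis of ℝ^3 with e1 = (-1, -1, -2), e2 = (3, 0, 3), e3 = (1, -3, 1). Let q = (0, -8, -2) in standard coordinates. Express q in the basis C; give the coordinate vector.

Write q = c_1 e1 + ... + c_3 e3 and solve for the c_i.
Gaussian elimination on [M | q] yields c = (2, 0, 2).
Check: 2e1 + 0·e2 + 2e3 = (0, -8, -2).

(2, 0, 2)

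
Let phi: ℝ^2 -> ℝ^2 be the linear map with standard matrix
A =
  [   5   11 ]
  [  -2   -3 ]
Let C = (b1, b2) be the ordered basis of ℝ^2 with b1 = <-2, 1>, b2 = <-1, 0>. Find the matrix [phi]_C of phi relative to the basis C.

Let P have columns b1, b2. Then [phi]_C = P^(-1) A P.
Here det P = 1, so P^(-1) is integer; computing A P first and then P^(-1)(A P) gives [[1, 2], [-3, 1]].

[[1, 2], [-3, 1]]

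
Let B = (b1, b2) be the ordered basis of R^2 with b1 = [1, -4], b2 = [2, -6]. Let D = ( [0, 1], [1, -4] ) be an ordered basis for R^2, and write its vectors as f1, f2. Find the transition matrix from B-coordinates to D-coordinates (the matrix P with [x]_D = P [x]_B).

[[0, 2], [1, 2]]

Let M have columns bj and N have columns fj. Then for every x, N [x]_D = x = M [x]_B, so P = N^(-1) M.
Since det N = -1, N^(-1) has integer entries; multiplying gives P = [[0, 2], [1, 2]].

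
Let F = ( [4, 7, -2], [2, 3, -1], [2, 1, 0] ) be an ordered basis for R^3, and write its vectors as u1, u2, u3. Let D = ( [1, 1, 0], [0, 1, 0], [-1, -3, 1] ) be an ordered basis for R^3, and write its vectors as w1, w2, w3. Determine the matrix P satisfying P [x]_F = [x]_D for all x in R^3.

[[2, 1, 2], [-1, -1, -1], [-2, -1, 0]]

Let M have columns uj and N have columns wj. Then for every x, N [x]_D = x = M [x]_F, so P = N^(-1) M.
Since det N = 1, N^(-1) has integer entries; multiplying gives P = [[2, 1, 2], [-1, -1, -1], [-2, -1, 0]].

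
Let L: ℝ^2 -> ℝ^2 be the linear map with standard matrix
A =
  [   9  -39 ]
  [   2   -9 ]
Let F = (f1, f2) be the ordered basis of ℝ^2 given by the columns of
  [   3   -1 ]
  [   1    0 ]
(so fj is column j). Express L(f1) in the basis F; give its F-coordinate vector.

Column 1 of [L]_F is the F-coordinate vector of L(f1).
In standard coordinates L(f1) = A f1 = [-12, -3].
Converting to F: [-12, -3] = -3f1 + 3f2, so the coordinate vector is [-3, 3].

[-3, 3]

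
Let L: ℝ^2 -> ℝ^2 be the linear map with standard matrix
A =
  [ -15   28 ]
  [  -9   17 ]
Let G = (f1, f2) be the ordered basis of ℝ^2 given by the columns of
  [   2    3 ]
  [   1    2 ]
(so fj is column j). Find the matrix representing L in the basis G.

With P the matrix whose columns are f1, f2, [L]_G = P^(-1) A P.
Column by column: L(f1) = A f1 = (-2, -1); its G-coordinates (-1, 0) give column 1.
Continuing for each basis vector yields [L]_G = [[-1, 1], [0, 3]].

[[-1, 1], [0, 3]]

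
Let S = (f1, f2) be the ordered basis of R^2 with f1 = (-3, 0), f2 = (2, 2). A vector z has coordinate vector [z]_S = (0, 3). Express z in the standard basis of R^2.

z = M [z]_S, where M has columns f1, f2.
Carrying out the matrix-vector product, z = (6, 6).

(6, 6)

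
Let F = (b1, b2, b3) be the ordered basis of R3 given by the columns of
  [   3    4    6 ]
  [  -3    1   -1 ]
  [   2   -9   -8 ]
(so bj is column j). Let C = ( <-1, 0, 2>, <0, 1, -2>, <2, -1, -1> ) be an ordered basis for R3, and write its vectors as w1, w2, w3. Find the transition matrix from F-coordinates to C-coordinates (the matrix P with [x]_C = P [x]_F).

[[1, -2, -2], [-1, 2, 1], [2, 1, 2]]

Let M have columns bj and N have columns wj. Then for every x, N [x]_C = x = M [x]_F, so P = N^(-1) M.
Since det N = -1, N^(-1) has integer entries; multiplying gives P = [[1, -2, -2], [-1, 2, 1], [2, 1, 2]].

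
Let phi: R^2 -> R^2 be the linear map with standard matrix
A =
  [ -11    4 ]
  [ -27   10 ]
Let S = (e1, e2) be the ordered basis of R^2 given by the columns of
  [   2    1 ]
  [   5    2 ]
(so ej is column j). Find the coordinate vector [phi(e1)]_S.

Column 1 of [phi]_S is the S-coordinate vector of phi(e1).
In standard coordinates phi(e1) = A e1 = [-2, -4].
Converting to S: [-2, -4] = 0·e1 - 2e2, so the coordinate vector is [0, -2].

[0, -2]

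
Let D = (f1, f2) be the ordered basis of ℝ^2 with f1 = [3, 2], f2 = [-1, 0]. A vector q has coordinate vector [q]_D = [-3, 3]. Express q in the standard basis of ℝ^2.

By definition q = -3f1 + 3f2.
Summing componentwise gives [-12, -6].

[-12, -6]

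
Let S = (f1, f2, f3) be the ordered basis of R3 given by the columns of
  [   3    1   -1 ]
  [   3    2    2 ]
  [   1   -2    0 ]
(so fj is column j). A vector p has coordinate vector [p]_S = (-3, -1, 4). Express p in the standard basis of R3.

(-14, -3, -1)

p = M [p]_S, where M has columns f1, ..., f3.
Carrying out the matrix-vector product, p = (-14, -3, -1).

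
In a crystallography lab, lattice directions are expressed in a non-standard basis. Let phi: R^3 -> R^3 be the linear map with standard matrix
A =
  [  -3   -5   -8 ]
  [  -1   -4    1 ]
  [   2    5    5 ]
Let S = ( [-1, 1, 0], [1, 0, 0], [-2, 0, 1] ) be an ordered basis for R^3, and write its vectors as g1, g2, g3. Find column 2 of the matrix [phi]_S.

Compute phi(g2) = A g2 = [-3, -1, 2] in standard coordinates.
Then write this in S-coordinates: solve for y in y_1 g1 + ... + y_3 g3 = [-3, -1, 2].
This gives y = [-1, 0, 2], which is column 2 of [phi]_S.

[-1, 0, 2]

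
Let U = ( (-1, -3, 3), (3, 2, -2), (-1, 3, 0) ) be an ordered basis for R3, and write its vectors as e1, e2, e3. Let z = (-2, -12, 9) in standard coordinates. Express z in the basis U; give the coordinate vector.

[z]_U is the unique c with M c = z, where M has columns e1, ..., e3.
Row-reducing the augmented matrix [M | z] gives c = (3, 0, -1).
Check: 3e1 + 0·e2 - e3 = (-2, -12, 9).

(3, 0, -1)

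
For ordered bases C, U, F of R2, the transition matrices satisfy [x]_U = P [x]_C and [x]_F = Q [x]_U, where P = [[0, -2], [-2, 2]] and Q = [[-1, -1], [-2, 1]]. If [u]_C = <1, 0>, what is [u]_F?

<2, -2>

Composing the changes, [u]_F = Q P [u]_C.
Q P = [[2, 0], [-2, 6]]; applying this to <1, 0> gives <2, -2>.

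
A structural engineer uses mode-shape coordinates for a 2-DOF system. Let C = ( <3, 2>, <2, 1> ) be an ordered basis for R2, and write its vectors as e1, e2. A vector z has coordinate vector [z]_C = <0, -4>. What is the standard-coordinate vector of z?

The coordinates say z = 0·e1 - 4e2; adding the scaled basis vectors gives <-8, -4>.

<-8, -4>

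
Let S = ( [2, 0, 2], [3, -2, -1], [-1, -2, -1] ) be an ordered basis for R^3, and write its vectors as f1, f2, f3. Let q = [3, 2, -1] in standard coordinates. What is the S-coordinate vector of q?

[-1, 1, -2]

[q]_S is the unique c with M c = q, where M has columns f1, ..., f3.
Gaussian elimination on [M | q] yields c = (-1, 1, -2).
Check: -f1 + f2 - 2f3 = [3, 2, -1].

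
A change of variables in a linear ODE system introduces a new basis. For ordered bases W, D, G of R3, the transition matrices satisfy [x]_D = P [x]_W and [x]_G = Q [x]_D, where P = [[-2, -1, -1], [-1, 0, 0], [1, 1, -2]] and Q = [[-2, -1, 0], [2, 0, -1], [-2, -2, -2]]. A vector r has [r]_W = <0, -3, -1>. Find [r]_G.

<-8, 9, -6>

Composing the changes, [r]_G = Q P [r]_W.
Q P = [[5, 2, 2], [-5, -3, 0], [4, 0, 6]]; applying this to <0, -3, -1> gives <-8, 9, -6>.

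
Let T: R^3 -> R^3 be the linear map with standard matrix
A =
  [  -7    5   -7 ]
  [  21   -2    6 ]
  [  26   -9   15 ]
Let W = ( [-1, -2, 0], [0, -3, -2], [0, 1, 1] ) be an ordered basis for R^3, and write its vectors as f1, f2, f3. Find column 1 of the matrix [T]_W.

[3, 3, -2]

Column 1 of [T]_W is the W-coordinate vector of T(f1).
In standard coordinates T(f1) = A f1 = [-3, -17, -8].
Converting to W: [-3, -17, -8] = 3f1 + 3f2 - 2f3, so the coordinate vector is [3, 3, -2].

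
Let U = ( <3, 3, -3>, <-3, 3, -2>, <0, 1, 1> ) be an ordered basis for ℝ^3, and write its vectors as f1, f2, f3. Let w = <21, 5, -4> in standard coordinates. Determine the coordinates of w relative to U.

<4, -3, 2>

[w]_U is the unique c with M c = w, where M has columns f1, ..., f3.
Solving this 3x3 system gives c = (4, -3, 2).
Check: 4f1 - 3f2 + 2f3 = <21, 5, -4>.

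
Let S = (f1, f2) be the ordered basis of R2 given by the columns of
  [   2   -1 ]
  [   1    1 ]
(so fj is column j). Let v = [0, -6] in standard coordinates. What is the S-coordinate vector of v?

[-2, -4]

Write v = c_1 f1 + c_2 f2 and solve for the c_i.
System: 2c_1 - c_2 = 0, c_1 + c_2 = -6; solving gives c_1 = -2, c_2 = -4.
Check: -2f1 - 4f2 = [0, -6].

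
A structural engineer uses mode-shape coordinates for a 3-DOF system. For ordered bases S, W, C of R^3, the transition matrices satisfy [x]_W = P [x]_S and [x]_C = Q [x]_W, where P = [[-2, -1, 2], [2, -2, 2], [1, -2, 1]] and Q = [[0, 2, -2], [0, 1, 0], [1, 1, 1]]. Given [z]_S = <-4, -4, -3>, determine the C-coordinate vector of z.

Composing the changes, [z]_C = Q P [z]_S.
Q P = [[2, 0, 2], [2, -2, 2], [1, -5, 5]]; applying this to <-4, -4, -3> gives <-14, -6, 1>.

<-14, -6, 1>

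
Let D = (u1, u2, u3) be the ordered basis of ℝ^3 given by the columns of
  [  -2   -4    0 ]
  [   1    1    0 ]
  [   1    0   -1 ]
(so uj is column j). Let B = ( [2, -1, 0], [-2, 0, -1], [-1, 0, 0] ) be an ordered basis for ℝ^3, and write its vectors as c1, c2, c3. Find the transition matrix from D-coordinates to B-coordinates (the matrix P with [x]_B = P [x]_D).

[[-1, -1, 0], [-1, 0, 1], [2, 2, -2]]

Let M have columns uj and N have columns cj. Then for every x, N [x]_B = x = M [x]_D, so P = N^(-1) M.
Since det N = -1, N^(-1) has integer entries; multiplying gives P = [[-1, -1, 0], [-1, 0, 1], [2, 2, -2]].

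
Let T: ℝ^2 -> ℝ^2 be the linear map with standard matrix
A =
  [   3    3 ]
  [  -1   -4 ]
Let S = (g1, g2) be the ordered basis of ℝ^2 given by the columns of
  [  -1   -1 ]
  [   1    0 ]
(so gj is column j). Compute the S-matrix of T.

[[-3, 1], [3, 2]]

With P the matrix whose columns are g1, g2, [T]_S = P^(-1) A P.
Column by column: T(g1) = A g1 = [0, -3]; its S-coordinates [-3, 3] give column 1.
Continuing for each basis vector yields [T]_S = [[-3, 1], [3, 2]].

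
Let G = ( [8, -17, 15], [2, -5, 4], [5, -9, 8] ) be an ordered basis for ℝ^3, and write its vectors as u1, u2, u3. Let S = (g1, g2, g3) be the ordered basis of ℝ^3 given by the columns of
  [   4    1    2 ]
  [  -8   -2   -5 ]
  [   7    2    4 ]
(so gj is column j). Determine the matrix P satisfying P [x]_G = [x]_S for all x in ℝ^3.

[[1, 0, 2], [2, 0, -1], [1, 1, -1]]

Let M have columns uj and N have columns gj. Then for every x, N [x]_S = x = M [x]_G, so P = N^(-1) M.
Since det N = 1, N^(-1) has integer entries; multiplying gives P = [[1, 0, 2], [2, 0, -1], [1, 1, -1]].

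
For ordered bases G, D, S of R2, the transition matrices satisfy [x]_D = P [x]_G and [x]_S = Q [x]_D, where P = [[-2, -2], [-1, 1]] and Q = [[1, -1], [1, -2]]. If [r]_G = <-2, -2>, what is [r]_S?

<8, 8>

Apply P to get D-coordinates <8, 0>, then Q to get S-coordinates.
The result is [r]_S = <8, 8>.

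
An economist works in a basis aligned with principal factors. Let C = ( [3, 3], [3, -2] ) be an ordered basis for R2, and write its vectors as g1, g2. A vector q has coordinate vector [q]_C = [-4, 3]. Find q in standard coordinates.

[-3, -18]

The coordinates say q = -4g1 + 3g2; adding the scaled basis vectors gives [-3, -18].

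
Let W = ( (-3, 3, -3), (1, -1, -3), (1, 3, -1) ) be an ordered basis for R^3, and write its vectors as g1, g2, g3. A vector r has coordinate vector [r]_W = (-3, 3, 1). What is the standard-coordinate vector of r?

(13, -9, -1)

By definition r = -3g1 + 3g2 + g3.
Summing componentwise gives (13, -9, -1).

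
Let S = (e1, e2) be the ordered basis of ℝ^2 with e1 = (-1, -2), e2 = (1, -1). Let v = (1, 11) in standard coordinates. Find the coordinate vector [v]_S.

(-4, -3)

[v]_S is the unique c with M c = v, where M has columns e1, e2.
System: -c_1 + c_2 = 1, -2c_1 - c_2 = 11; solving gives c_1 = -4, c_2 = -3.
Check: -4e1 - 3e2 = (1, 11).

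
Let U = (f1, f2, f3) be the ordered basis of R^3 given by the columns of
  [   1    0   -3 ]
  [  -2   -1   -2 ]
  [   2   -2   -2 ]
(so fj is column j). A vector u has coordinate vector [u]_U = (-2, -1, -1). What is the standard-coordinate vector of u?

The coordinates say u = -2f1 - f2 - f3; adding the scaled basis vectors gives (1, 7, 0).

(1, 7, 0)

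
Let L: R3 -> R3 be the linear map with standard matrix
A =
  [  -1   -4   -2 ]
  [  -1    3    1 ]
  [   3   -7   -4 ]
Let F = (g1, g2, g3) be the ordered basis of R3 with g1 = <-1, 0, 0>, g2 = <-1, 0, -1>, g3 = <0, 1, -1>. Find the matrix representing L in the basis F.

[[-3, -2, 1], [2, -1, 1], [1, 0, 2]]

Let P have columns g1, ..., g3. Then [L]_F = P^(-1) A P.
Here det P = -1, so P^(-1) is integer; computing A P first and then P^(-1)(A P) gives [[-3, -2, 1], [2, -1, 1], [1, 0, 2]].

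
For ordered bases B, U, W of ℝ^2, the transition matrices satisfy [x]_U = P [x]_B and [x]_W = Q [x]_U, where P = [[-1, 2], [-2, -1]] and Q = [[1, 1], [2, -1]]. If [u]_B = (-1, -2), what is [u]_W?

(1, -10)

Composing the changes, [u]_W = Q P [u]_B.
Q P = [[-3, 1], [0, 5]]; applying this to (-1, -2) gives (1, -10).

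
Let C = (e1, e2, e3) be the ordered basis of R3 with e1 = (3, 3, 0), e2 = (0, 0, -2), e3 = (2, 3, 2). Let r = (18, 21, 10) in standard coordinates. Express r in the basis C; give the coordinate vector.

(4, -2, 3)

We seek scalars with c_1 e1 + ... + c_3 e3 = r; equivalently solve M c = r where the columns of M are e1, ..., e3.
Solving this 3x3 system gives c = (4, -2, 3).
Check: 4e1 - 2e2 + 3e3 = (18, 21, 10).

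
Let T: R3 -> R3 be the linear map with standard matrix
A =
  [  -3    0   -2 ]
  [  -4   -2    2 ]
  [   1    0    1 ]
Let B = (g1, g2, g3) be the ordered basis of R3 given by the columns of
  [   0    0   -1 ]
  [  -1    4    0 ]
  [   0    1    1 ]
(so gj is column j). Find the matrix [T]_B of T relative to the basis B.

With P the matrix whose columns are g1, ..., g3, [T]_B = P^(-1) A P.
Column by column: T(g1) = A g1 = [0, 2, 0]; its B-coordinates [-2, 0, 0] give column 1.
Continuing for each basis vector yields [T]_B = [[-2, 2, -2], [0, -1, 1], [0, 2, -1]].

[[-2, 2, -2], [0, -1, 1], [0, 2, -1]]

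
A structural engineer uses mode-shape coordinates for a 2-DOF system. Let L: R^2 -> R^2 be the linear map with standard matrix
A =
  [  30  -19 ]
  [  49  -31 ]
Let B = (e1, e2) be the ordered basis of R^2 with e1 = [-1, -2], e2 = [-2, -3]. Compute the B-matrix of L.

[[-2, 1], [-3, 1]]

Let P have columns e1, e2. Then [L]_B = P^(-1) A P.
Here det P = -1, so P^(-1) is integer; computing A P first and then P^(-1)(A P) gives [[-2, 1], [-3, 1]].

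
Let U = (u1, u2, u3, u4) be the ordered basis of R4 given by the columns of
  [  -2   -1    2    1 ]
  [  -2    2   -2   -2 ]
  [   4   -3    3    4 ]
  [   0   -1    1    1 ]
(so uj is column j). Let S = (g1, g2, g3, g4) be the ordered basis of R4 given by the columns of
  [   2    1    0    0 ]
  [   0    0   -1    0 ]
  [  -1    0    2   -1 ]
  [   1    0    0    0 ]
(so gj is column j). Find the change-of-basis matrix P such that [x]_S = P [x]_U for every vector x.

[[0, -1, 1, 1], [-2, 1, 0, -1], [2, -2, 2, 2], [0, 0, 0, -1]]

Let M have columns uj and N have columns gj. Then for every x, N [x]_S = x = M [x]_U, so P = N^(-1) M.
Since det N = -1, N^(-1) has integer entries; multiplying gives P = [[0, -1, 1, 1], [-2, 1, 0, -1], [2, -2, 2, 2], [0, 0, 0, -1]].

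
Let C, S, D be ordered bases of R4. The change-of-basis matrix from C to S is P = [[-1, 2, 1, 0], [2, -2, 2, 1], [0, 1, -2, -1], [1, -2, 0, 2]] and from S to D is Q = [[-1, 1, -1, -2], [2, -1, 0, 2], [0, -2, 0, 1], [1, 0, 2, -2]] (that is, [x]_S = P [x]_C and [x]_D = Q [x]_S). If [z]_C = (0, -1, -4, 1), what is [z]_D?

(-13, 1, 14, -2)

Composing the changes, [z]_D = Q P [z]_C.
Q P = [[1, -1, 3, -2], [-2, 2, 0, 3], [-3, 2, -4, 0], [-3, 8, -3, -6]]; applying this to (0, -1, -4, 1) gives (-13, 1, 14, -2).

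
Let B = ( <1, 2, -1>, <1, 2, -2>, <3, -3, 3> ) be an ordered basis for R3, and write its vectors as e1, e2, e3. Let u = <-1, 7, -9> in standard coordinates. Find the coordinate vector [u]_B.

<-2, 4, -1>

Write u = c_1 e1 + ... + c_3 e3 and solve for the c_i.
Solving this 3x3 system gives c = (-2, 4, -1).
Check: -2e1 + 4e2 - e3 = <-1, 7, -9>.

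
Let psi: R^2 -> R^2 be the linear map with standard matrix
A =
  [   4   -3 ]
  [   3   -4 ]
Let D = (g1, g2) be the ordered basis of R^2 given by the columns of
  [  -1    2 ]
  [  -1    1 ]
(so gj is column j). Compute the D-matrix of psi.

Let P have columns g1, g2. Then [psi]_D = P^(-1) A P.
Here det P = 1, so P^(-1) is integer; computing A P first and then P^(-1)(A P) gives [[-3, 1], [-2, 3]].

[[-3, 1], [-2, 3]]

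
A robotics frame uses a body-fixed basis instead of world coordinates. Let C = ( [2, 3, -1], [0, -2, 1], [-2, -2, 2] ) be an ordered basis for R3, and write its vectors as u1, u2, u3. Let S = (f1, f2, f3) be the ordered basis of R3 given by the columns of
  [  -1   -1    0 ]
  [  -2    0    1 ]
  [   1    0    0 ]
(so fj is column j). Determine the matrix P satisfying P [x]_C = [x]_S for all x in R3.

[[-1, 1, 2], [-1, -1, 0], [1, 0, 2]]

Take x = uj: its C-coordinates are the j-th standard unit vector, so P e_j — column j of P — equals [uj]_S.
u1 = -f1 - f2 + f3, giving column 1 = [-1, -1, 1]; repeating for each j gives P = [[-1, 1, 2], [-1, -1, 0], [1, 0, 2]].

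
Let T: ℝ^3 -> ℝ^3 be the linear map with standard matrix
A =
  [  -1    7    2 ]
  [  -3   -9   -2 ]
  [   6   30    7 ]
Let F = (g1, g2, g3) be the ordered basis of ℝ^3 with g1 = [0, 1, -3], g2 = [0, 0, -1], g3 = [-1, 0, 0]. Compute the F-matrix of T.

[[-3, 2, 3], [0, 1, -3], [-1, 2, -1]]

The j-th column of [T]_F is [T(gj)]_F.
T(g1) = A g1 = [1, -3, 9] = -3g1 + 0·g2 - g3, so column 1 is [-3, 0, -1].
Repeating for g2, g3 and assembling the columns gives [[-3, 2, 3], [0, 1, -3], [-1, 2, -1]].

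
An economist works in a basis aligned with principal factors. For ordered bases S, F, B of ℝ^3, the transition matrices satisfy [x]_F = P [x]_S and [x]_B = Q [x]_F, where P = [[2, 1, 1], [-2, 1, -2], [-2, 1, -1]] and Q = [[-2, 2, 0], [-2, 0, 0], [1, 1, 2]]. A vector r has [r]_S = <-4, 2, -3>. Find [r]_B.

<50, 18, 33>

First [r]_F = P [r]_S = <-9, 16, 13>.
Then [r]_B = Q [r]_F = <50, 18, 33>.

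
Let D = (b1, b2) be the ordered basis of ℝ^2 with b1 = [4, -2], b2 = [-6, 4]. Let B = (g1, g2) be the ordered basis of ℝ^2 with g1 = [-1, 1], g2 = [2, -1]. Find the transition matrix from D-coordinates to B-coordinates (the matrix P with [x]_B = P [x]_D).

[[0, 2], [2, -2]]

Column j of P is [bj]_B, since P maps D-coordinates to B-coordinates.
Expressing b1 in B: b1 = 0·g1 + 2g2, so column 1 of P is [0, 2].
Doing the same for each bj gives P = [[0, 2], [2, -2]].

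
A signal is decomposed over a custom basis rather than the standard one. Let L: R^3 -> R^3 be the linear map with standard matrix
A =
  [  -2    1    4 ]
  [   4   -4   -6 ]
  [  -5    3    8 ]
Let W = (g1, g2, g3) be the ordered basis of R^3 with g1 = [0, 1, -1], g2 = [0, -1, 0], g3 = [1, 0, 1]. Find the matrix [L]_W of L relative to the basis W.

The j-th column of [L]_W is [L(gj)]_W.
L(g1) = A g1 = [-3, 2, -5] = 2g1 + 0·g2 - 3g3, so column 1 is [2, 0, -3].
Repeating for g2, g3 and assembling the columns gives [[2, 2, -1], [0, -2, 1], [-3, -1, 2]].

[[2, 2, -1], [0, -2, 1], [-3, -1, 2]]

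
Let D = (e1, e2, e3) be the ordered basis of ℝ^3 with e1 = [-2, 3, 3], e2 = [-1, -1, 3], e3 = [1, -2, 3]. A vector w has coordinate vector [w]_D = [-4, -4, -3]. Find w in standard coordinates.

The coordinates say w = -4e1 - 4e2 - 3e3; adding the scaled basis vectors gives [9, -2, -33].

[9, -2, -33]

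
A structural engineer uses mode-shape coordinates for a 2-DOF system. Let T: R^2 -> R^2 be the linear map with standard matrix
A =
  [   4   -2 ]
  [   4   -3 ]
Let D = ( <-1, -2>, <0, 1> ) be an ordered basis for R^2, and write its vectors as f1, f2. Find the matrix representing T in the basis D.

[[0, 2], [2, 1]]

Let P have columns f1, f2. Then [T]_D = P^(-1) A P.
Here det P = -1, so P^(-1) is integer; computing A P first and then P^(-1)(A P) gives [[0, 2], [2, 1]].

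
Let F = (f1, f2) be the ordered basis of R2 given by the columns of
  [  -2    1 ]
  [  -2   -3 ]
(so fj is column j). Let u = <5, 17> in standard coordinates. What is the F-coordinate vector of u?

<-4, -3>

[u]_F is the unique c with M c = u, where M has columns f1, f2.
System: -2c_1 + c_2 = 5, -2c_1 - 3c_2 = 17; solving gives c_1 = -4, c_2 = -3.
Check: -4f1 - 3f2 = <5, 17>.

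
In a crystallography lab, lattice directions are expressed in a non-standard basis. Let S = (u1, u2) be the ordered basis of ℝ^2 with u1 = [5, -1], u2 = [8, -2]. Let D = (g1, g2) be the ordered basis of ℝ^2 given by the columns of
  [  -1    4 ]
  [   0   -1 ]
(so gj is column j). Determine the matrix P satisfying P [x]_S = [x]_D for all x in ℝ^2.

[[-1, 0], [1, 2]]

Column j of P is [uj]_D, since P maps S-coordinates to D-coordinates.
Expressing u1 in D: u1 = -g1 + g2, so column 1 of P is [-1, 1].
Doing the same for each uj gives P = [[-1, 0], [1, 2]].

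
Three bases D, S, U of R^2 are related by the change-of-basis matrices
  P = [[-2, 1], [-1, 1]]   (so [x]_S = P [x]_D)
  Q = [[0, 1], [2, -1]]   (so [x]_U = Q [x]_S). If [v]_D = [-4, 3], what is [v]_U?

[7, 15]

First [v]_S = P [v]_D = [11, 7].
Then [v]_U = Q [v]_S = [7, 15].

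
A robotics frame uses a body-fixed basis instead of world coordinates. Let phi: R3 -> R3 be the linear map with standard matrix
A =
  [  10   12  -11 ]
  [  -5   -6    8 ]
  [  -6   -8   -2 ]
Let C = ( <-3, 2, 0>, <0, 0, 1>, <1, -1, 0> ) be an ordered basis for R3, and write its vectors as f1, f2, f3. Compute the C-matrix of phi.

Let P have columns f1, ..., f3. Then [phi]_C = P^(-1) A P.
Here det P = -1, so P^(-1) is integer; computing A P first and then P^(-1)(A P) gives [[3, 3, 1], [2, -2, 2], [3, -2, 1]].

[[3, 3, 1], [2, -2, 2], [3, -2, 1]]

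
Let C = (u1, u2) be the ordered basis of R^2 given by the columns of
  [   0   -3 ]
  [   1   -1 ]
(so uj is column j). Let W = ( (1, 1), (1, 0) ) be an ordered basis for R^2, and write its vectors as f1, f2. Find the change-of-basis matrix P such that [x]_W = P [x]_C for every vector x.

Column j of P is [uj]_W, since P maps C-coordinates to W-coordinates.
Expressing u1 in W: u1 = f1 - f2, so column 1 of P is (1, -1).
Doing the same for each uj gives P = [[1, -1], [-1, -2]].

[[1, -1], [-1, -2]]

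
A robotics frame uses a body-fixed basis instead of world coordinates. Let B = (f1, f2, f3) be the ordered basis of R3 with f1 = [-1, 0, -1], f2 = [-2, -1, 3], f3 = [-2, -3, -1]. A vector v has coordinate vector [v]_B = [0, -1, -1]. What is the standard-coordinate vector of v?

By definition v = 0·f1 - f2 - f3.
Summing componentwise gives [4, 4, -2].

[4, 4, -2]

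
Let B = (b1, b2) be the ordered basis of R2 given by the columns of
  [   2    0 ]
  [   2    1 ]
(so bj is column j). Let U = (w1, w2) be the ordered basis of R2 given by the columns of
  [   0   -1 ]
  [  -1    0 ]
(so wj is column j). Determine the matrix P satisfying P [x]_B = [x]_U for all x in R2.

Take x = bj: its B-coordinates are the j-th standard unit vector, so P e_j — column j of P — equals [bj]_U.
b1 = -2w1 - 2w2, giving column 1 = <-2, -2>; repeating for each j gives P = [[-2, -1], [-2, 0]].

[[-2, -1], [-2, 0]]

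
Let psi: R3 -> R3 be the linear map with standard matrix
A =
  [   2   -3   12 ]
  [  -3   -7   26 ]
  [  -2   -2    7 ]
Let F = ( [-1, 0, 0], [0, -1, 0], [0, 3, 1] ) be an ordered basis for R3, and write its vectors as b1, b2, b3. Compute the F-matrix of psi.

Let P have columns b1, ..., b3. Then [psi]_F = P^(-1) A P.
Here det P = 1, so P^(-1) is integer; computing A P first and then P^(-1)(A P) gives [[2, -3, -3], [3, -1, -2], [2, 2, 1]].

[[2, -3, -3], [3, -1, -2], [2, 2, 1]]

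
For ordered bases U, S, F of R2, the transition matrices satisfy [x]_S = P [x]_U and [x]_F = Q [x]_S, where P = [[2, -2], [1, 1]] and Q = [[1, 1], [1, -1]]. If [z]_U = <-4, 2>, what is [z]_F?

Apply P to get S-coordinates <-12, -2>, then Q to get F-coordinates.
The result is [z]_F = <-14, -10>.

<-14, -10>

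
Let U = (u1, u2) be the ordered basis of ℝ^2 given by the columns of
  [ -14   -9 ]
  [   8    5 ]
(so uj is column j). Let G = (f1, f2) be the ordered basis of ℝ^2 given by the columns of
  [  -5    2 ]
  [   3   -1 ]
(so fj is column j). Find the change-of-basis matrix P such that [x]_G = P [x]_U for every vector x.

[[2, 1], [-2, -2]]

Let M have columns uj and N have columns fj. Then for every x, N [x]_G = x = M [x]_U, so P = N^(-1) M.
Since det N = -1, N^(-1) has integer entries; multiplying gives P = [[2, 1], [-2, -2]].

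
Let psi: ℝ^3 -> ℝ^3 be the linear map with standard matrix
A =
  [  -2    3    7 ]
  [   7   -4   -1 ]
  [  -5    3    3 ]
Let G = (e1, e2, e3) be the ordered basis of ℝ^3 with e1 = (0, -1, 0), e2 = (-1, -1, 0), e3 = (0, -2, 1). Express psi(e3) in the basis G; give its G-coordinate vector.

(0, -1, -3)

Compute psi(e3) = A e3 = (1, 7, -3) in standard coordinates.
Then write this in G-coordinates: solve for y in y_1 e1 + ... + y_3 e3 = (1, 7, -3).
This gives y = (0, -1, -3), which is column 3 of [psi]_G.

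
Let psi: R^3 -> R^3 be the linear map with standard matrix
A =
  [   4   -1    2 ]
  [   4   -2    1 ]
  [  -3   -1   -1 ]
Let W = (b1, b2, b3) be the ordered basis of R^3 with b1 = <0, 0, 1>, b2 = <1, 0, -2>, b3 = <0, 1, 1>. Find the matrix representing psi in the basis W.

[[2, -3, 1], [2, 0, 1], [1, 2, -1]]

With P the matrix whose columns are b1, ..., b3, [psi]_W = P^(-1) A P.
Column by column: psi(b1) = A b1 = <2, 1, -1>; its W-coordinates <2, 2, 1> give column 1.
Continuing for each basis vector yields [psi]_W = [[2, -3, 1], [2, 0, 1], [1, 2, -1]].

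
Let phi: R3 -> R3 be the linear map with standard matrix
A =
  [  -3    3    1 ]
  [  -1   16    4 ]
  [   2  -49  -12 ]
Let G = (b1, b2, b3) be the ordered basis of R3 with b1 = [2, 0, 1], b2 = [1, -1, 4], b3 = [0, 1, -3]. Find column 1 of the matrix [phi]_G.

[-3, 1, 3]

Compute phi(b1) = A b1 = [-5, 2, -8] in standard coordinates.
Then write this in G-coordinates: solve for y in y_1 b1 + ... + y_3 b3 = [-5, 2, -8].
This gives y = [-3, 1, 3], which is column 1 of [phi]_G.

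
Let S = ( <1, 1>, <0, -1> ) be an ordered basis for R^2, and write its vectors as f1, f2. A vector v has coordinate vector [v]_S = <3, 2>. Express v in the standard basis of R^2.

<3, 1>

v = M [v]_S, where M has columns f1, f2.
Carrying out the matrix-vector product, v = <3, 1>.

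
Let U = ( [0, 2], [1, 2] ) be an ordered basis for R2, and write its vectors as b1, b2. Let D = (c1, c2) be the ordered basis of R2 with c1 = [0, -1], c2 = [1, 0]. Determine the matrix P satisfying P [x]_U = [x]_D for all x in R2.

Column j of P is [bj]_D, since P maps U-coordinates to D-coordinates.
Expressing b1 in D: b1 = -2c1 + 0·c2, so column 1 of P is [-2, 0].
Doing the same for each bj gives P = [[-2, -2], [0, 1]].

[[-2, -2], [0, 1]]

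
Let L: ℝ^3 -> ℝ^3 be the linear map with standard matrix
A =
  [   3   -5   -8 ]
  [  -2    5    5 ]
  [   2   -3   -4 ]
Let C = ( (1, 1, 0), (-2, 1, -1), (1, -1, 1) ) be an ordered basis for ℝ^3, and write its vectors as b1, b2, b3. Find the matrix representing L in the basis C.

The j-th column of [L]_C is [L(bj)]_C.
L(b1) = A b1 = (-2, 3, -1) = 2b1 + 3b2 + 2b3, so column 1 is (2, 3, 2).
Repeating for b2, b3 and assembling the columns gives [[2, 1, -1], [3, 1, 0], [2, -2, 1]].

[[2, 1, -1], [3, 1, 0], [2, -2, 1]]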